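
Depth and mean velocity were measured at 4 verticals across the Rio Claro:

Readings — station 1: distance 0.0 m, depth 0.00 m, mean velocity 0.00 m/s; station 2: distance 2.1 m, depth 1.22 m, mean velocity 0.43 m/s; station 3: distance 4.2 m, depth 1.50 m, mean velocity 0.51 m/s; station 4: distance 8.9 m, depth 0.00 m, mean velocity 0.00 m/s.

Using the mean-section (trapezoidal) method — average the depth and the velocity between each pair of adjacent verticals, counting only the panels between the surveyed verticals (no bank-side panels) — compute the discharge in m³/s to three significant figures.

2.52 m³/s

Panel 1-2: Δb = 2.1 m, d̄ = (0.00+1.22)/2 = 0.61, v̄ = (0.00+0.43)/2 = 0.215 → q = 2.1×0.61×0.215 = 0.2754 m³/s
Panel 2-3: Δb = 2.1 m, d̄ = (1.22+1.50)/2 = 1.36, v̄ = (0.43+0.51)/2 = 0.47 → q = 2.1×1.36×0.47 = 1.342 m³/s
Panel 3-4: Δb = 4.7 m, d̄ = (1.50+0.00)/2 = 0.75, v̄ = (0.51+0.00)/2 = 0.255 → q = 4.7×0.75×0.255 = 0.8989 m³/s
Q = Σ q = 2.517 m³/s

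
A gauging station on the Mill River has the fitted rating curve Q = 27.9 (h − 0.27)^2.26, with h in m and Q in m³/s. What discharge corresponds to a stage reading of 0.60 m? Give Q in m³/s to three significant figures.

Q = 27.9 × (0.60 − 0.27)^2.26 = 27.9 × 0.33^2.26 = 2.277 m³/s

2.28 m³/s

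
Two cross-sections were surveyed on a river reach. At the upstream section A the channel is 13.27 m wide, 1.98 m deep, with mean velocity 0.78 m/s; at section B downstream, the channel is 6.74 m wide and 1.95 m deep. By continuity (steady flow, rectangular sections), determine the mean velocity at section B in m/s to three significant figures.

Q = A₁V₁ = (13.27×1.98) × 0.78 = 20.49 m³/s
A₂ = 6.74 × 1.95 = 13.14 m²
V₂ = Q/A₂ = 20.49/13.14 = 1.559 m/s

1.56 m/s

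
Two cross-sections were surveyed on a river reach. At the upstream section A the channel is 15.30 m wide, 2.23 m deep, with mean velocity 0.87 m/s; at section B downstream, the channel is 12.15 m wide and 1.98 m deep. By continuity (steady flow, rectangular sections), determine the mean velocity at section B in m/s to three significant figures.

1.23 m/s

Q = A₁V₁ = (15.30×2.23) × 0.87 = 29.68 m³/s
A₂ = 12.15 × 1.98 = 24.06 m²
V₂ = Q/A₂ = 29.68/24.06 = 1.234 m/s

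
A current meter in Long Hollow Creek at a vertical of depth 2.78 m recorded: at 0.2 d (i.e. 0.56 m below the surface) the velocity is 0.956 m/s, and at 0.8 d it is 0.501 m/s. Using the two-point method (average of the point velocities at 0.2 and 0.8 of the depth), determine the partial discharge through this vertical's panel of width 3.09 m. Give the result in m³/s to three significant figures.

6.26 m³/s

v̄ = (0.956 + 0.501) / 2 = 0.7285 m/s
q = v̄ × d × w = 0.7285 × 2.78 × 3.09 = 6.258 m³/s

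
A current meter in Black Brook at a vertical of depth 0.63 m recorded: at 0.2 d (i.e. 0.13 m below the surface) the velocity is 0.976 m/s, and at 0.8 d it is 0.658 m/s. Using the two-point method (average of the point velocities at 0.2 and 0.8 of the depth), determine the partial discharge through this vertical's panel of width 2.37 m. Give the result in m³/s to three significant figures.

1.22 m³/s

v̄ = (0.976 + 0.658) / 2 = 0.8170 m/s
q = v̄ × d × w = 0.8170 × 0.63 × 2.37 = 1.220 m³/s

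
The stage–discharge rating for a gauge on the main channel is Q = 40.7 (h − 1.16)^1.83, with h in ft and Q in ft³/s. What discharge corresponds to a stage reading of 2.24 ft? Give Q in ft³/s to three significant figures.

Q = 40.7 × (2.24 − 1.16)^1.83 = 40.7 × 1.08^1.83 = 46.86 ft³/s

46.9 ft³/s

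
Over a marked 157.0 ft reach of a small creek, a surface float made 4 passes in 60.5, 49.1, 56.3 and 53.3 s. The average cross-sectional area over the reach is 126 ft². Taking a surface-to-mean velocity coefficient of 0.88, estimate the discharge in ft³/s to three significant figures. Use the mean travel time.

318 ft³/s

t̄ = (60.5 + 49.1 + 56.3 + 53.3) / 4 = 54.8 s
v_surface = L / t̄ = 157.0 / 54.8 = 2.865 ft/s
v_mean = 0.88 × 2.865 = 2.521 ft/s
Q = A × v_mean = 126 × 2.521 = 317.7 ft³/s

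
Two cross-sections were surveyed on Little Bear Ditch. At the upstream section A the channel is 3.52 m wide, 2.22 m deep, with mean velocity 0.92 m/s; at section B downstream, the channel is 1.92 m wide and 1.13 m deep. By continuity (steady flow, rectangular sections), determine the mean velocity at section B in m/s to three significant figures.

3.31 m/s

Q = A₁V₁ = (3.52×2.22) × 0.92 = 7.189 m³/s
A₂ = 1.92 × 1.13 = 2.170 m²
V₂ = Q/A₂ = 7.189/2.170 = 3.314 m/s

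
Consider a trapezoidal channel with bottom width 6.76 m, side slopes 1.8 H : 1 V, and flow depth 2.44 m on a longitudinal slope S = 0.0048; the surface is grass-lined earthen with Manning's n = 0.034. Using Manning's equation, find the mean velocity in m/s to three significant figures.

A = (b + z·y)·y = (6.76 + 1.8×2.44)×2.44 = 27.21 m²
P = b + 2y√(1+z²) = 6.76 + 2×2.44×√(1+1.8²) = 16.81 m
R = A/P = 27.21/16.81 = 1.619 m
Q = (1/n)·A·R^(2/3)·S^(1/2) = (1/0.034) × 27.21 × 1.619^(2/3) × 0.0048^(1/2) = 76.45 m³/s
V = Q/A = 76.45/27.21 = 2.809 m/s

2.81 m/s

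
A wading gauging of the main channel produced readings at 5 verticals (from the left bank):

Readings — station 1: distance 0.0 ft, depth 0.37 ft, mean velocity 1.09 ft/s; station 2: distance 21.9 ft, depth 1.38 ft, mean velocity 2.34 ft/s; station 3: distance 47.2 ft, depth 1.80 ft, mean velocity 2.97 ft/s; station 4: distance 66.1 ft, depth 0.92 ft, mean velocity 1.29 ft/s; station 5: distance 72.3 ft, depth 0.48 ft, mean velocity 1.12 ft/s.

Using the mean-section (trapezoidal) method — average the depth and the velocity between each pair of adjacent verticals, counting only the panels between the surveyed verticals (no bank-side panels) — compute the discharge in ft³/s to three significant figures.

Panel 1-2: Δb = 21.9 ft, d̄ = (0.37+1.38)/2 = 0.875, v̄ = (1.09+2.34)/2 = 1.715 → q = 21.9×0.875×1.715 = 32.86 ft³/s
Panel 2-3: Δb = 25.3 ft, d̄ = (1.38+1.80)/2 = 1.59, v̄ = (2.34+2.97)/2 = 2.655 → q = 25.3×1.59×2.655 = 106.8 ft³/s
Panel 3-4: Δb = 18.9 ft, d̄ = (1.80+0.92)/2 = 1.36, v̄ = (2.97+1.29)/2 = 2.13 → q = 18.9×1.36×2.13 = 54.75 ft³/s
Panel 4-5: Δb = 6.2 ft, d̄ = (0.92+0.48)/2 = 0.7, v̄ = (1.29+1.12)/2 = 1.205 → q = 6.2×0.7×1.205 = 5.230 ft³/s
Q = Σ q = 199.6 ft³/s

200 ft³/s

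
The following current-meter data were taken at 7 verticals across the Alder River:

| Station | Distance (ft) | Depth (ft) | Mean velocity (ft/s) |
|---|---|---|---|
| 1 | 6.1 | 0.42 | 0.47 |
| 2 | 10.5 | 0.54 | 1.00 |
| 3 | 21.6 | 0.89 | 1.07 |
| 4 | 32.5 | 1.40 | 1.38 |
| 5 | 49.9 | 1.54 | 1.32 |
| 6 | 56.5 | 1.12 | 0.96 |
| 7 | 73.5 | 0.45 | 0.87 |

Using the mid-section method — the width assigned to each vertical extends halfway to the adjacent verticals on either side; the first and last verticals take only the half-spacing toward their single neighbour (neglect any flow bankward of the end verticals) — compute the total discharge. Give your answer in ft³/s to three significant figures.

82.8 ft³/s

w_1 = (10.5 − 6.1)/2 = 2.2 ft; q_1 = 0.47 × 0.42 × 2.2 = 0.4343 ft³/s
w_2 = (21.6 − 6.1)/2 = 7.75 ft; q_2 = 1.00 × 0.54 × 7.75 = 4.185 ft³/s
w_3 = (32.5 − 10.5)/2 = 11 ft; q_3 = 1.07 × 0.89 × 11 = 10.48 ft³/s
w_4 = (49.9 − 21.6)/2 = 14.15 ft; q_4 = 1.38 × 1.40 × 14.15 = 27.34 ft³/s
w_5 = (56.5 − 32.5)/2 = 12 ft; q_5 = 1.32 × 1.54 × 12 = 24.39 ft³/s
w_6 = (73.5 − 49.9)/2 = 11.8 ft; q_6 = 0.96 × 1.12 × 11.8 = 12.69 ft³/s
w_7 = (73.5 − 56.5)/2 = 8.5 ft; q_7 = 0.87 × 0.45 × 8.5 = 3.328 ft³/s
Q = Σ qᵢ = 82.84 ft³/s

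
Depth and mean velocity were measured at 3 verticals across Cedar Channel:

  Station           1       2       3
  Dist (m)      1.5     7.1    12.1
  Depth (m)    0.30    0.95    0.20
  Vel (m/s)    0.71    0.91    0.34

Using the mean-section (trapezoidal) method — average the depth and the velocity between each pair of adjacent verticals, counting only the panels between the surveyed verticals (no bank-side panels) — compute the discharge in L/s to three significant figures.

4630 L/s

Panel 1-2: Δb = 5.6 m, d̄ = (0.30+0.95)/2 = 0.625, v̄ = (0.71+0.91)/2 = 0.81 → q = 5.6×0.625×0.81 = 2.835 m³/s
Panel 2-3: Δb = 5 m, d̄ = (0.95+0.20)/2 = 0.575, v̄ = (0.91+0.34)/2 = 0.625 → q = 5×0.575×0.625 = 1.797 m³/s
Q = Σ q = 4.632 m³/s
= 4.632 × 1000 = 4632 L/s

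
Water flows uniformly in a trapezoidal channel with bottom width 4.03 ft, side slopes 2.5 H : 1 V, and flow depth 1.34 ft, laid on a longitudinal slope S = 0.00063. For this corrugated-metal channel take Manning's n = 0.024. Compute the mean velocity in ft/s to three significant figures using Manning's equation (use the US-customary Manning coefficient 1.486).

A = (b + z·y)·y = (4.03 + 2.5×1.34)×1.34 = 9.889 ft²
P = b + 2y√(1+z²) = 4.03 + 2×1.34×√(1+2.5²) = 11.25 ft
R = A/P = 9.889/11.25 = 0.8793 ft
Q = (1.486/n)·A·R^(2/3)·S^(1/2) = (1.486/0.024) × 9.889 × 0.8793^(2/3) × 0.00063^(1/2) = 14.11 ft³/s
V = Q/A = 14.11/9.889 = 1.426 ft/s

1.43 ft/s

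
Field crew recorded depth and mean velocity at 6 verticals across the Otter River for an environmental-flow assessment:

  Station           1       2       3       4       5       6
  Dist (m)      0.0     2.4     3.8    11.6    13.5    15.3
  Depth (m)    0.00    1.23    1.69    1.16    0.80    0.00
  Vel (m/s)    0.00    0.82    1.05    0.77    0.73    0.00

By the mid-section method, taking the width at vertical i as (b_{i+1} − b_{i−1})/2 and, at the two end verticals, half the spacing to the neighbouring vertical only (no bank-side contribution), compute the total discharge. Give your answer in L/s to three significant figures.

15500 L/s

w_2 = (3.8 − 0.0)/2 = 1.9 m; q_2 = 0.82 × 1.23 × 1.9 = 1.916 m³/s
w_3 = (11.6 − 2.4)/2 = 4.6 m; q_3 = 1.05 × 1.69 × 4.6 = 8.163 m³/s
w_4 = (13.5 − 3.8)/2 = 4.85 m; q_4 = 0.77 × 1.16 × 4.85 = 4.332 m³/s
w_5 = (15.3 − 11.6)/2 = 1.85 m; q_5 = 0.73 × 0.80 × 1.85 = 1.080 m³/s
Stations 1, 6 contribute zero (depth or velocity is 0).
Q = Σ qᵢ = 15.49 m³/s
= 15.49 × 1000 = 15490 L/s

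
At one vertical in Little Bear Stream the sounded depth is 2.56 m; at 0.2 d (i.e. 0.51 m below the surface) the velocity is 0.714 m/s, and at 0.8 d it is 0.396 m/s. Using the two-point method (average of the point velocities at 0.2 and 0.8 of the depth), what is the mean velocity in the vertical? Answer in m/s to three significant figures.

0.555 m/s

v̄ = (0.714 + 0.396) / 2 = 0.5550 m/s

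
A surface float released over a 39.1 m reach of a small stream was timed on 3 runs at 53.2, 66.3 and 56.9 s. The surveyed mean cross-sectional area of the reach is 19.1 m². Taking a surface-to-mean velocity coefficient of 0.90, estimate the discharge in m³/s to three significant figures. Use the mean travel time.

11.4 m³/s

t̄ = (53.2 + 66.3 + 56.9) / 3 = 58.8 s
v_surface = L / t̄ = 39.1 / 58.8 = 0.6650 m/s
v_mean = 0.90 × 0.6650 = 0.5985 m/s
Q = A × v_mean = 19.1 × 0.5985 = 11.43 m³/s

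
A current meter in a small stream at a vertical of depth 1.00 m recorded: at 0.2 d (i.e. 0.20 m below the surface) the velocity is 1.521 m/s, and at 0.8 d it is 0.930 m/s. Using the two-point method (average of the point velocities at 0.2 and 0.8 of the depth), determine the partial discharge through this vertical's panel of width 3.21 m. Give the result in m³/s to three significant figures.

3.93 m³/s

v̄ = (1.521 + 0.930) / 2 = 1.226 m/s
q = v̄ × d × w = 1.226 × 1.00 × 3.21 = 3.934 m³/s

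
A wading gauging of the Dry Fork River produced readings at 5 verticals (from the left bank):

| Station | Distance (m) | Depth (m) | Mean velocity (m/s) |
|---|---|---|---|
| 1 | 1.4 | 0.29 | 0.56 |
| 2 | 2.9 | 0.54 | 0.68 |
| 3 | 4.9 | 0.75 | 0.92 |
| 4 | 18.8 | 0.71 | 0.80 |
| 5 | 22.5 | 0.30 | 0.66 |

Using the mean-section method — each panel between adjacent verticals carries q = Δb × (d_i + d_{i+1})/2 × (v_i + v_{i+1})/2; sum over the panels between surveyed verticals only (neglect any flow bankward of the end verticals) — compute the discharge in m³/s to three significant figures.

Panel 1-2: Δb = 1.5 m, d̄ = (0.29+0.54)/2 = 0.415, v̄ = (0.56+0.68)/2 = 0.62 → q = 1.5×0.415×0.62 = 0.3860 m³/s
Panel 2-3: Δb = 2 m, d̄ = (0.54+0.75)/2 = 0.645, v̄ = (0.68+0.92)/2 = 0.8 → q = 2×0.645×0.8 = 1.032 m³/s
Panel 3-4: Δb = 13.9 m, d̄ = (0.75+0.71)/2 = 0.73, v̄ = (0.92+0.80)/2 = 0.86 → q = 13.9×0.73×0.86 = 8.726 m³/s
Panel 4-5: Δb = 3.7 m, d̄ = (0.71+0.30)/2 = 0.505, v̄ = (0.80+0.66)/2 = 0.73 → q = 3.7×0.505×0.73 = 1.364 m³/s
Q = Σ q = 11.51 m³/s

11.5 m³/s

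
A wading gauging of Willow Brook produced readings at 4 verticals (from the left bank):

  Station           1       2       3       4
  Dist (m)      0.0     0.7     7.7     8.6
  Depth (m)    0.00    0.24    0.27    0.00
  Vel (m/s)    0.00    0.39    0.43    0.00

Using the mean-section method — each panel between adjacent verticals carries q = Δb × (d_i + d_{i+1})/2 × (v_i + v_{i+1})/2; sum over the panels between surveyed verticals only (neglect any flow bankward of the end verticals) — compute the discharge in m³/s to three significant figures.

0.774 m³/s

Panel 1-2: Δb = 0.7 m, d̄ = (0.00+0.24)/2 = 0.12, v̄ = (0.00+0.39)/2 = 0.195 → q = 0.7×0.12×0.195 = 0.01638 m³/s
Panel 2-3: Δb = 7 m, d̄ = (0.24+0.27)/2 = 0.255, v̄ = (0.39+0.43)/2 = 0.41 → q = 7×0.255×0.41 = 0.7319 m³/s
Panel 3-4: Δb = 0.9 m, d̄ = (0.27+0.00)/2 = 0.135, v̄ = (0.43+0.00)/2 = 0.215 → q = 0.9×0.135×0.215 = 0.02612 m³/s
Q = Σ q = 0.7744 m³/s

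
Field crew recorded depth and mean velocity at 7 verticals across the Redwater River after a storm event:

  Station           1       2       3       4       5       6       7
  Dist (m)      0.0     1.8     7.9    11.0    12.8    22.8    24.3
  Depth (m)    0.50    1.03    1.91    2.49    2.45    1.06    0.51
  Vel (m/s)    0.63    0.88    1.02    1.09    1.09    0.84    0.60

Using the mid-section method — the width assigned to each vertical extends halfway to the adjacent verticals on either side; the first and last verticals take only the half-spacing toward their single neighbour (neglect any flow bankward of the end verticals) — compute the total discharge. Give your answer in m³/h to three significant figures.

146000 m³/h

w_1 = (1.8 − 0.0)/2 = 0.9 m; q_1 = 0.63 × 0.50 × 0.9 = 0.2835 m³/s
w_2 = (7.9 − 0.0)/2 = 3.95 m; q_2 = 0.88 × 1.03 × 3.95 = 3.580 m³/s
w_3 = (11.0 − 1.8)/2 = 4.6 m; q_3 = 1.02 × 1.91 × 4.6 = 8.962 m³/s
w_4 = (12.8 − 7.9)/2 = 2.45 m; q_4 = 1.09 × 2.49 × 2.45 = 6.650 m³/s
w_5 = (22.8 − 11.0)/2 = 5.9 m; q_5 = 1.09 × 2.45 × 5.9 = 15.76 m³/s
w_6 = (24.3 − 12.8)/2 = 5.75 m; q_6 = 0.84 × 1.06 × 5.75 = 5.120 m³/s
w_7 = (24.3 − 22.8)/2 = 0.75 m; q_7 = 0.60 × 0.51 × 0.75 = 0.2295 m³/s
Q = Σ qᵢ = 40.58 m³/s
= 40.58 × 3600 = 146100 m³/h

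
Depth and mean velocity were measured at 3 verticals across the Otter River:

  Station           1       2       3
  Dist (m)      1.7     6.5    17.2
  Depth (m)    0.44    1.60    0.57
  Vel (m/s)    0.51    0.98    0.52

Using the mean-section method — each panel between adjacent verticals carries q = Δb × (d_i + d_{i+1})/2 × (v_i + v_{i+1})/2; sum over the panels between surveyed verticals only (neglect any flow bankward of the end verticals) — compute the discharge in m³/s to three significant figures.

Panel 1-2: Δb = 4.8 m, d̄ = (0.44+1.60)/2 = 1.02, v̄ = (0.51+0.98)/2 = 0.745 → q = 4.8×1.02×0.745 = 3.648 m³/s
Panel 2-3: Δb = 10.7 m, d̄ = (1.60+0.57)/2 = 1.085, v̄ = (0.98+0.52)/2 = 0.75 → q = 10.7×1.085×0.75 = 8.707 m³/s
Q = Σ q = 12.35 m³/s

12.4 m³/s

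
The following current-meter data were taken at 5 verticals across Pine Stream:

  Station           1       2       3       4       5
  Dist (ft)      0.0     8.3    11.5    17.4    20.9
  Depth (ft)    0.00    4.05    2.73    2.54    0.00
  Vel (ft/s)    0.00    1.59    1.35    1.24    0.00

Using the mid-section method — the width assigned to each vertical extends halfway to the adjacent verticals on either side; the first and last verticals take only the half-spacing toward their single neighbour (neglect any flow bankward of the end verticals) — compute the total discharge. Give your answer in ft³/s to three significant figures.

w_2 = (11.5 − 0.0)/2 = 5.75 ft; q_2 = 1.59 × 4.05 × 5.75 = 37.03 ft³/s
w_3 = (17.4 − 8.3)/2 = 4.55 ft; q_3 = 1.35 × 2.73 × 4.55 = 16.77 ft³/s
w_4 = (20.9 − 11.5)/2 = 4.7 ft; q_4 = 1.24 × 2.54 × 4.7 = 14.80 ft³/s
Stations 1, 5 contribute zero (depth or velocity is 0).
Q = Σ qᵢ = 68.60 ft³/s

68.6 ft³/s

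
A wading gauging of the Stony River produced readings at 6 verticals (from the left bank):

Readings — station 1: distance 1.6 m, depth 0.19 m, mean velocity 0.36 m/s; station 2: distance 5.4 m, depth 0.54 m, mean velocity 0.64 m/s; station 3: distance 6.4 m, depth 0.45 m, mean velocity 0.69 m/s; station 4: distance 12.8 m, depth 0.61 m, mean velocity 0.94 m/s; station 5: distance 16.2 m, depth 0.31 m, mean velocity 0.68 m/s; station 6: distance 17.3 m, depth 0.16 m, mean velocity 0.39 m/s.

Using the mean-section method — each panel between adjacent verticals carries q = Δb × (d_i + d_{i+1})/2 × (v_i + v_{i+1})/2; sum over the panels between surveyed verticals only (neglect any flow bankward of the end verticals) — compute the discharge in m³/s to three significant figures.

Panel 1-2: Δb = 3.8 m, d̄ = (0.19+0.54)/2 = 0.365, v̄ = (0.36+0.64)/2 = 0.5 → q = 3.8×0.365×0.5 = 0.6935 m³/s
Panel 2-3: Δb = 1 m, d̄ = (0.54+0.45)/2 = 0.495, v̄ = (0.64+0.69)/2 = 0.665 → q = 1×0.495×0.665 = 0.3292 m³/s
Panel 3-4: Δb = 6.4 m, d̄ = (0.45+0.61)/2 = 0.53, v̄ = (0.69+0.94)/2 = 0.815 → q = 6.4×0.53×0.815 = 2.764 m³/s
Panel 4-5: Δb = 3.4 m, d̄ = (0.61+0.31)/2 = 0.46, v̄ = (0.94+0.68)/2 = 0.81 → q = 3.4×0.46×0.81 = 1.267 m³/s
Panel 5-6: Δb = 1.1 m, d̄ = (0.31+0.16)/2 = 0.235, v̄ = (0.68+0.39)/2 = 0.535 → q = 1.1×0.235×0.535 = 0.1383 m³/s
Q = Σ q = 5.192 m³/s

5.19 m³/s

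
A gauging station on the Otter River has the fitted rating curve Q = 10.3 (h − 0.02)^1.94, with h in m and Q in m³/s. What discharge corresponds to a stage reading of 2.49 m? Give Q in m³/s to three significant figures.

Q = 10.3 × (2.49 − 0.02)^1.94 = 10.3 × 2.47^1.94 = 59.52 m³/s

59.5 m³/s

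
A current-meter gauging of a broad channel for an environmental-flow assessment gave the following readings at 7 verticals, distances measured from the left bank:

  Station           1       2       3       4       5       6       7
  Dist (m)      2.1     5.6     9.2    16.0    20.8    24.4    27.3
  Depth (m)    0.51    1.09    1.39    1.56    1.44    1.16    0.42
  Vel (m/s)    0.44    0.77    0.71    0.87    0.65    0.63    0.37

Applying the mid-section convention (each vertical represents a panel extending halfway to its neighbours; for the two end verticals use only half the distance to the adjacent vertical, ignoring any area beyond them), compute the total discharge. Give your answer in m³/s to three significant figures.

w_1 = (5.6 − 2.1)/2 = 1.75 m; q_1 = 0.44 × 0.51 × 1.75 = 0.3927 m³/s
w_2 = (9.2 − 2.1)/2 = 3.55 m; q_2 = 0.77 × 1.09 × 3.55 = 2.980 m³/s
w_3 = (16.0 − 5.6)/2 = 5.2 m; q_3 = 0.71 × 1.39 × 5.2 = 5.132 m³/s
w_4 = (20.8 − 9.2)/2 = 5.8 m; q_4 = 0.87 × 1.56 × 5.8 = 7.872 m³/s
w_5 = (24.4 − 16.0)/2 = 4.2 m; q_5 = 0.65 × 1.44 × 4.2 = 3.931 m³/s
w_6 = (27.3 − 20.8)/2 = 3.25 m; q_6 = 0.63 × 1.16 × 3.25 = 2.375 m³/s
w_7 = (27.3 − 24.4)/2 = 1.45 m; q_7 = 0.37 × 0.42 × 1.45 = 0.2253 m³/s
Q = Σ qᵢ = 22.91 m³/s

22.9 m³/s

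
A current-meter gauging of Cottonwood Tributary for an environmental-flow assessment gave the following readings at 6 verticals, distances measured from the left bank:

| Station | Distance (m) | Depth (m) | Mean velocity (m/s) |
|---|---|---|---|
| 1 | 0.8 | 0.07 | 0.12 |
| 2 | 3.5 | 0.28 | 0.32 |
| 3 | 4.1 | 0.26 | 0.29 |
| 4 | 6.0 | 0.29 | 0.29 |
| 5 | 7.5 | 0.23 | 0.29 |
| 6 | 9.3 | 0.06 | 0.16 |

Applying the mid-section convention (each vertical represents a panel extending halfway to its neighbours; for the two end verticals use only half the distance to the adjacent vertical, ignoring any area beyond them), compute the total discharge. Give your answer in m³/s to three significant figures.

0.515 m³/s

w_1 = (3.5 − 0.8)/2 = 1.35 m; q_1 = 0.12 × 0.07 × 1.35 = 0.01134 m³/s
w_2 = (4.1 − 0.8)/2 = 1.65 m; q_2 = 0.32 × 0.28 × 1.65 = 0.1478 m³/s
w_3 = (6.0 − 3.5)/2 = 1.25 m; q_3 = 0.29 × 0.26 × 1.25 = 0.09425 m³/s
w_4 = (7.5 − 4.1)/2 = 1.7 m; q_4 = 0.29 × 0.29 × 1.7 = 0.1430 m³/s
w_5 = (9.3 − 6.0)/2 = 1.65 m; q_5 = 0.29 × 0.23 × 1.65 = 0.1101 m³/s
w_6 = (9.3 − 7.5)/2 = 0.9 m; q_6 = 0.16 × 0.06 × 0.9 = 0.008640 m³/s
Q = Σ qᵢ = 0.5151 m³/s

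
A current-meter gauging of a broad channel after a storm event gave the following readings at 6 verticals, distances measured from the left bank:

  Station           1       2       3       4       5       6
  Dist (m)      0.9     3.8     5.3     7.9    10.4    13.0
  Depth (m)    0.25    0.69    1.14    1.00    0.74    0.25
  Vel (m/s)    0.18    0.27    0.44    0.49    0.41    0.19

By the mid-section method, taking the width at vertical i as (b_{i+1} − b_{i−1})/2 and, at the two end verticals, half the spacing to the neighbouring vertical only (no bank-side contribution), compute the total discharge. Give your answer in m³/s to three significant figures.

w_1 = (3.8 − 0.9)/2 = 1.45 m; q_1 = 0.18 × 0.25 × 1.45 = 0.06525 m³/s
w_2 = (5.3 − 0.9)/2 = 2.2 m; q_2 = 0.27 × 0.69 × 2.2 = 0.4099 m³/s
w_3 = (7.9 − 3.8)/2 = 2.05 m; q_3 = 0.44 × 1.14 × 2.05 = 1.028 m³/s
w_4 = (10.4 − 5.3)/2 = 2.55 m; q_4 = 0.49 × 1.00 × 2.55 = 1.250 m³/s
w_5 = (13.0 − 7.9)/2 = 2.55 m; q_5 = 0.41 × 0.74 × 2.55 = 0.7737 m³/s
w_6 = (13.0 − 10.4)/2 = 1.3 m; q_6 = 0.19 × 0.25 × 1.3 = 0.06175 m³/s
Q = Σ qᵢ = 3.588 m³/s

3.59 m³/s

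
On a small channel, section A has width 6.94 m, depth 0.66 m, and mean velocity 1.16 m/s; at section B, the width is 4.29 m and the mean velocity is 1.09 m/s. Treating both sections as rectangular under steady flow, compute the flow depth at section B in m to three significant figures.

1.14 m

Q = A₁V₁ = (6.94×0.66) × 1.16 = 5.313 m³/s
d₂ = Q/(b₂ V₂) = 5.313/(4.29×1.09) = 1.136 m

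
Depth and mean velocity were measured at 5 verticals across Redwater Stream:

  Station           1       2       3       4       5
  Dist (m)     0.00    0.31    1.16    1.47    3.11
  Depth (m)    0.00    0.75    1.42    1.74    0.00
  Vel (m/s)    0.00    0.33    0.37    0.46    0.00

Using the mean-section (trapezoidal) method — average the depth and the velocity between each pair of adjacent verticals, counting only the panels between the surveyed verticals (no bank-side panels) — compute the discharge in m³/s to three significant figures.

0.873 m³/s

Panel 1-2: Δb = 0.31 m, d̄ = (0.00+0.75)/2 = 0.375, v̄ = (0.00+0.33)/2 = 0.165 → q = 0.31×0.375×0.165 = 0.01918 m³/s
Panel 2-3: Δb = 0.85 m, d̄ = (0.75+1.42)/2 = 1.085, v̄ = (0.33+0.37)/2 = 0.35 → q = 0.85×1.085×0.35 = 0.3228 m³/s
Panel 3-4: Δb = 0.31 m, d̄ = (1.42+1.74)/2 = 1.58, v̄ = (0.37+0.46)/2 = 0.415 → q = 0.31×1.58×0.415 = 0.2033 m³/s
Panel 4-5: Δb = 1.64 m, d̄ = (1.74+0.00)/2 = 0.87, v̄ = (0.46+0.00)/2 = 0.23 → q = 1.64×0.87×0.23 = 0.3282 m³/s
Q = Σ q = 0.8734 m³/s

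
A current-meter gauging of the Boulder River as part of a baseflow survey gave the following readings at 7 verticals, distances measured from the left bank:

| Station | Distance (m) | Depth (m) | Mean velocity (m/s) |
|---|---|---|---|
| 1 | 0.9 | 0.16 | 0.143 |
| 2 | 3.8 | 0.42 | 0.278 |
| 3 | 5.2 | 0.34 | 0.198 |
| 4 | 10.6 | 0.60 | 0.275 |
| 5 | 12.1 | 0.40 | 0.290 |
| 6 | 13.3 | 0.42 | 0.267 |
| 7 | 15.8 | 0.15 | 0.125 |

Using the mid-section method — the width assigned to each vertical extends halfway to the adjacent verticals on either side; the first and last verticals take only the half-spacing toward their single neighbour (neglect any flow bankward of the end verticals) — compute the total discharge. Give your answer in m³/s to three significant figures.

1.47 m³/s

w_1 = (3.8 − 0.9)/2 = 1.45 m; q_1 = 0.143 × 0.16 × 1.45 = 0.03318 m³/s
w_2 = (5.2 − 0.9)/2 = 2.15 m; q_2 = 0.278 × 0.42 × 2.15 = 0.2510 m³/s
w_3 = (10.6 − 3.8)/2 = 3.4 m; q_3 = 0.198 × 0.34 × 3.4 = 0.2289 m³/s
w_4 = (12.1 − 5.2)/2 = 3.45 m; q_4 = 0.275 × 0.60 × 3.45 = 0.5693 m³/s
w_5 = (13.3 − 10.6)/2 = 1.35 m; q_5 = 0.290 × 0.40 × 1.35 = 0.1566 m³/s
w_6 = (15.8 − 12.1)/2 = 1.85 m; q_6 = 0.267 × 0.42 × 1.85 = 0.2075 m³/s
w_7 = (15.8 − 13.3)/2 = 1.25 m; q_7 = 0.125 × 0.15 × 1.25 = 0.02344 m³/s
Q = Σ qᵢ = 1.470 m³/s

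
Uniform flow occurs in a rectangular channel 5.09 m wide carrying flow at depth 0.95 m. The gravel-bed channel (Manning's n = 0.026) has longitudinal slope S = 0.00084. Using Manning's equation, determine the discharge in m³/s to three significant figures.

A = b·y = 5.09 × 0.95 = 4.836 m²
P = b + 2y = 5.09 + 2×0.95 = 6.990 m
R = A/P = 4.836/6.990 = 0.6918 m
Q = (1/n)·A·R^(2/3)·S^(1/2) = (1/0.026) × 4.836 × 0.6918^(2/3) × 0.00084^(1/2) = 4.216 m³/s

4.22 m³/s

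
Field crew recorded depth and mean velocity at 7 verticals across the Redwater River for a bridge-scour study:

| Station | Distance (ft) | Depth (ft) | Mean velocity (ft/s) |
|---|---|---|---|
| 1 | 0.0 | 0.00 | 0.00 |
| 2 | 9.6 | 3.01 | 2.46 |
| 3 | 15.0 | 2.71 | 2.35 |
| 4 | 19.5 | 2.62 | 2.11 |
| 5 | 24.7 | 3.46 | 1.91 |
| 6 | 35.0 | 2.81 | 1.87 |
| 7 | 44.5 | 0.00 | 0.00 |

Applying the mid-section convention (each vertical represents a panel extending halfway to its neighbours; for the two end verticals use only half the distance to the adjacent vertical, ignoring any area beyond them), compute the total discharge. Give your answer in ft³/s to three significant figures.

w_2 = (15.0 − 0.0)/2 = 7.5 ft; q_2 = 2.46 × 3.01 × 7.5 = 55.53 ft³/s
w_3 = (19.5 − 9.6)/2 = 4.95 ft; q_3 = 2.35 × 2.71 × 4.95 = 31.52 ft³/s
w_4 = (24.7 − 15.0)/2 = 4.85 ft; q_4 = 2.11 × 2.62 × 4.85 = 26.81 ft³/s
w_5 = (35.0 − 19.5)/2 = 7.75 ft; q_5 = 1.91 × 3.46 × 7.75 = 51.22 ft³/s
w_6 = (44.5 − 24.7)/2 = 9.9 ft; q_6 = 1.87 × 2.81 × 9.9 = 52.02 ft³/s
Stations 1, 7 contribute zero (depth or velocity is 0).
Q = Σ qᵢ = 217.1 ft³/s

217 ft³/s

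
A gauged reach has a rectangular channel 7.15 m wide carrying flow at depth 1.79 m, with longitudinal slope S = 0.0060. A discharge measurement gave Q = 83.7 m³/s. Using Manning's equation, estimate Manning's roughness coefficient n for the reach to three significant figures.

A = b·y = 7.15 × 1.79 = 12.80 m²
P = b + 2y = 7.15 + 2×1.79 = 10.73 m
R = A/P = 12.80/10.73 = 1.193 m
n = (1/Q)·A·R^(2/3)·S^(1/2) = (1/83.7) × 12.80 × 1.125 × 0.07746 = 0.01332

0.0133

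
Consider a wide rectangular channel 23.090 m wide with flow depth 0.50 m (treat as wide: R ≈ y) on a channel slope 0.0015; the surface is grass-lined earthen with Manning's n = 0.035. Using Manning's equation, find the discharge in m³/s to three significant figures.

A = b·y = 23.090 × 0.50 = 11.55 m²
Wide channel: R ≈ y = 0.50 m
Q = (1/n)·A·R^(2/3)·S^(1/2) = (1/0.035) × 11.55 × 0.5000^(2/3) × 0.0015^(1/2) = 8.048 m³/s

8.05 m³/s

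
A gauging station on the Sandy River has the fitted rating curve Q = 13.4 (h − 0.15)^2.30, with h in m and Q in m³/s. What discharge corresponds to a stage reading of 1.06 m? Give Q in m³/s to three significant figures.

10.8 m³/s

Q = 13.4 × (1.06 − 0.15)^2.30 = 13.4 × 0.91^2.30 = 10.79 m³/s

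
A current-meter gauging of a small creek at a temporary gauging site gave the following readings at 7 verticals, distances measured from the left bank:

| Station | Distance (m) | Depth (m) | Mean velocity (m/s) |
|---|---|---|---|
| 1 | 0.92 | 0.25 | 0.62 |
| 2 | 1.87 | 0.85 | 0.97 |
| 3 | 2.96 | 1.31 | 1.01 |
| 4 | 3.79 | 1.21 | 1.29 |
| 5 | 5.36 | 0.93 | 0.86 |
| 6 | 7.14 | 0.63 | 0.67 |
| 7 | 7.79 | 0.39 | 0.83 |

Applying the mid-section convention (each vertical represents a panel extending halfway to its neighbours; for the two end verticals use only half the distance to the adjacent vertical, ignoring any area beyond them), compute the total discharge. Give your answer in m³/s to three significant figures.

w_1 = (1.87 − 0.92)/2 = 0.475 m; q_1 = 0.62 × 0.25 × 0.475 = 0.07363 m³/s
w_2 = (2.96 − 0.92)/2 = 1.02 m; q_2 = 0.97 × 0.85 × 1.02 = 0.8410 m³/s
w_3 = (3.79 − 1.87)/2 = 0.96 m; q_3 = 1.01 × 1.31 × 0.96 = 1.270 m³/s
w_4 = (5.36 − 2.96)/2 = 1.2 m; q_4 = 1.29 × 1.21 × 1.2 = 1.873 m³/s
w_5 = (7.14 − 3.79)/2 = 1.675 m; q_5 = 0.86 × 0.93 × 1.675 = 1.340 m³/s
w_6 = (7.79 − 5.36)/2 = 1.215 m; q_6 = 0.67 × 0.63 × 1.215 = 0.5129 m³/s
w_7 = (7.79 − 7.14)/2 = 0.325 m; q_7 = 0.83 × 0.39 × 0.325 = 0.1052 m³/s
Q = Σ qᵢ = 6.016 m³/s

6.02 m³/s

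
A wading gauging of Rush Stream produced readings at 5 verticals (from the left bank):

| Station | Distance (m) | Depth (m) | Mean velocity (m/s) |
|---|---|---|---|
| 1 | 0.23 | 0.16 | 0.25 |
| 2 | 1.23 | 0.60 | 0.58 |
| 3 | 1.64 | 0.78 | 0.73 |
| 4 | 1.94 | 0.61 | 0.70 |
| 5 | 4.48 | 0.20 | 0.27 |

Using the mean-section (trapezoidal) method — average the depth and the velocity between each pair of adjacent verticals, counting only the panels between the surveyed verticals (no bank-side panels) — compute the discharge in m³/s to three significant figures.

Panel 1-2: Δb = 1 m, d̄ = (0.16+0.60)/2 = 0.38, v̄ = (0.25+0.58)/2 = 0.415 → q = 1×0.38×0.415 = 0.1577 m³/s
Panel 2-3: Δb = 0.41 m, d̄ = (0.60+0.78)/2 = 0.69, v̄ = (0.58+0.73)/2 = 0.655 → q = 0.41×0.69×0.655 = 0.1853 m³/s
Panel 3-4: Δb = 0.3 m, d̄ = (0.78+0.61)/2 = 0.695, v̄ = (0.73+0.70)/2 = 0.715 → q = 0.3×0.695×0.715 = 0.1491 m³/s
Panel 4-5: Δb = 2.54 m, d̄ = (0.61+0.20)/2 = 0.405, v̄ = (0.70+0.27)/2 = 0.485 → q = 2.54×0.405×0.485 = 0.4989 m³/s
Q = Σ q = 0.9910 m³/s

0.991 m³/s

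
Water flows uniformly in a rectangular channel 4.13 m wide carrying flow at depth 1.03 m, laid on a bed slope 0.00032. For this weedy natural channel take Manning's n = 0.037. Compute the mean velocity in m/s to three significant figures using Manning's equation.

0.377 m/s

A = b·y = 4.13 × 1.03 = 4.254 m²
P = b + 2y = 4.13 + 2×1.03 = 6.190 m
R = A/P = 4.254/6.190 = 0.6872 m
Q = (1/n)·A·R^(2/3)·S^(1/2) = (1/0.037) × 4.254 × 0.6872^(2/3) × 0.00032^(1/2) = 1.602 m³/s
V = Q/A = 1.602/4.254 = 0.3765 m/s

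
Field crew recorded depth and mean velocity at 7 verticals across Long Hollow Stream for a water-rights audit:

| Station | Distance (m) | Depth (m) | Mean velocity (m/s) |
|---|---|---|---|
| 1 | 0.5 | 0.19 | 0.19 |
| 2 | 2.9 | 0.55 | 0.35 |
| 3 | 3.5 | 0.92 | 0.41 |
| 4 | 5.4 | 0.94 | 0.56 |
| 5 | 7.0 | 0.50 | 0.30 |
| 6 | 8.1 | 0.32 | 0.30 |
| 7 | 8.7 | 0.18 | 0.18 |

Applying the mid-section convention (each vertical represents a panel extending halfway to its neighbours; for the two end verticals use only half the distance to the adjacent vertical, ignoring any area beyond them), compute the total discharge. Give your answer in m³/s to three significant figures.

2.02 m³/s

w_1 = (2.9 − 0.5)/2 = 1.2 m; q_1 = 0.19 × 0.19 × 1.2 = 0.04332 m³/s
w_2 = (3.5 − 0.5)/2 = 1.5 m; q_2 = 0.35 × 0.55 × 1.5 = 0.2888 m³/s
w_3 = (5.4 − 2.9)/2 = 1.25 m; q_3 = 0.41 × 0.92 × 1.25 = 0.4715 m³/s
w_4 = (7.0 − 3.5)/2 = 1.75 m; q_4 = 0.56 × 0.94 × 1.75 = 0.9212 m³/s
w_5 = (8.1 − 5.4)/2 = 1.35 m; q_5 = 0.30 × 0.50 × 1.35 = 0.2025 m³/s
w_6 = (8.7 − 7.0)/2 = 0.85 m; q_6 = 0.30 × 0.32 × 0.85 = 0.08160 m³/s
w_7 = (8.7 − 8.1)/2 = 0.3 m; q_7 = 0.18 × 0.18 × 0.3 = 0.009720 m³/s
Q = Σ qᵢ = 2.019 m³/s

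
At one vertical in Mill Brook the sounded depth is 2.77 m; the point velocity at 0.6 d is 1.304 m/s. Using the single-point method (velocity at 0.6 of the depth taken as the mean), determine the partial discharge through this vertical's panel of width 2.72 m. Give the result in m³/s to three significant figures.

v̄ = v₀.₆ = 1.304 m/s
q = v̄ × d × w = 1.304 × 2.77 × 2.72 = 9.825 m³/s

9.82 m³/s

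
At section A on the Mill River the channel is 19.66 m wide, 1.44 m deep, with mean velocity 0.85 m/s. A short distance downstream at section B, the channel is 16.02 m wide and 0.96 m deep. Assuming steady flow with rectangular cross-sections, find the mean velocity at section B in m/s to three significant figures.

Q = A₁V₁ = (19.66×1.44) × 0.85 = 24.06 m³/s
A₂ = 16.02 × 0.96 = 15.38 m²
V₂ = Q/A₂ = 24.06/15.38 = 1.565 m/s

1.56 m/s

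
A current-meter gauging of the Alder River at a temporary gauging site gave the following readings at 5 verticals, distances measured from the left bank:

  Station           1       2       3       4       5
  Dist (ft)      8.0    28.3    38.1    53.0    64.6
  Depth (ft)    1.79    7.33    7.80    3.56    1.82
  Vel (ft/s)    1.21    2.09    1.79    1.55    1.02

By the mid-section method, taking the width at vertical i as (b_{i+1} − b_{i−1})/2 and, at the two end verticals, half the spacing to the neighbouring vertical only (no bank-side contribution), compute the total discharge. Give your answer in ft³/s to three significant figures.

w_1 = (28.3 − 8.0)/2 = 10.15 ft; q_1 = 1.21 × 1.79 × 10.15 = 21.98 ft³/s
w_2 = (38.1 − 8.0)/2 = 15.05 ft; q_2 = 2.09 × 7.33 × 15.05 = 230.6 ft³/s
w_3 = (53.0 − 28.3)/2 = 12.35 ft; q_3 = 1.79 × 7.80 × 12.35 = 172.4 ft³/s
w_4 = (64.6 − 38.1)/2 = 13.25 ft; q_4 = 1.55 × 3.56 × 13.25 = 73.11 ft³/s
w_5 = (64.6 − 53.0)/2 = 5.8 ft; q_5 = 1.02 × 1.82 × 5.8 = 10.77 ft³/s
Q = Σ qᵢ = 508.9 ft³/s

509 ft³/s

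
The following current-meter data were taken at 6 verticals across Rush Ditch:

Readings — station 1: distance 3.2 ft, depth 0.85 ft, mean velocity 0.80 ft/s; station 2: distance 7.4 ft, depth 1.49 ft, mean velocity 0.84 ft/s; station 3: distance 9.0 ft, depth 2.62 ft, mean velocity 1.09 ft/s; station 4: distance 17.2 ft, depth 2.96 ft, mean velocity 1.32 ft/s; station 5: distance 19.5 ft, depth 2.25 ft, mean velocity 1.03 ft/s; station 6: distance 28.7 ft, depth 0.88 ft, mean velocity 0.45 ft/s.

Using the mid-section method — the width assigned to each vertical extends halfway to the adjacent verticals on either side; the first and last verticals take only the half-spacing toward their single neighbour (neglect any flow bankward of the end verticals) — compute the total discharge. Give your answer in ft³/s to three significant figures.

w_1 = (7.4 − 3.2)/2 = 2.1 ft; q_1 = 0.80 × 0.85 × 2.1 = 1.428 ft³/s
w_2 = (9.0 − 3.2)/2 = 2.9 ft; q_2 = 0.84 × 1.49 × 2.9 = 3.630 ft³/s
w_3 = (17.2 − 7.4)/2 = 4.9 ft; q_3 = 1.09 × 2.62 × 4.9 = 13.99 ft³/s
w_4 = (19.5 − 9.0)/2 = 5.25 ft; q_4 = 1.32 × 2.96 × 5.25 = 20.51 ft³/s
w_5 = (28.7 − 17.2)/2 = 5.75 ft; q_5 = 1.03 × 2.25 × 5.75 = 13.33 ft³/s
w_6 = (28.7 − 19.5)/2 = 4.6 ft; q_6 = 0.45 × 0.88 × 4.6 = 1.822 ft³/s
Q = Σ qᵢ = 54.71 ft³/s

54.7 ft³/s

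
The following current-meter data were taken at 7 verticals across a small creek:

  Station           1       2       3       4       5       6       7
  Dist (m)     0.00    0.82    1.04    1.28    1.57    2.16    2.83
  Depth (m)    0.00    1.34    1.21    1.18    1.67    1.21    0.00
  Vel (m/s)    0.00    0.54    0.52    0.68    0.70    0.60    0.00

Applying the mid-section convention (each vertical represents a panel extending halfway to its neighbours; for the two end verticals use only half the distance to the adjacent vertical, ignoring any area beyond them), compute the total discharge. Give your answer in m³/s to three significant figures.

w_2 = (1.04 − 0.00)/2 = 0.52 m; q_2 = 0.54 × 1.34 × 0.52 = 0.3763 m³/s
w_3 = (1.28 − 0.82)/2 = 0.23 m; q_3 = 0.52 × 1.21 × 0.23 = 0.1447 m³/s
w_4 = (1.57 − 1.04)/2 = 0.265 m; q_4 = 0.68 × 1.18 × 0.265 = 0.2126 m³/s
w_5 = (2.16 − 1.28)/2 = 0.44 m; q_5 = 0.70 × 1.67 × 0.44 = 0.5144 m³/s
w_6 = (2.83 − 1.57)/2 = 0.63 m; q_6 = 0.60 × 1.21 × 0.63 = 0.4574 m³/s
Stations 1, 7 contribute zero (depth or velocity is 0).
Q = Σ qᵢ = 1.705 m³/s

1.71 m³/s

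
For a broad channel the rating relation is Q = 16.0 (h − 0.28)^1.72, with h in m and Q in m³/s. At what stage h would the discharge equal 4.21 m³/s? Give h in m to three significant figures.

h − h₀ = (Q/C)^(1/b) = (4.21/16.0)^(1/1.72) = 0.4601 m
h = 0.28 + 0.4601 = 0.7401 m

0.740 m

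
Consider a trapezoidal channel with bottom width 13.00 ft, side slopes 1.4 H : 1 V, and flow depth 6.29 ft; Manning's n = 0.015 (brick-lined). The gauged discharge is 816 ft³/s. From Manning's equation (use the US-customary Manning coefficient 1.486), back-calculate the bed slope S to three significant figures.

0.000576

A = (b + z·y)·y = (13.00 + 1.4×6.29)×6.29 = 137.2 ft²
P = b + 2y√(1+z²) = 13.00 + 2×6.29×√(1+1.4²) = 34.64 ft
R = A/P = 137.2/34.64 = 3.959 ft
S = (Q·n / (1.486·A·R^(2/3)))² = (816×0.015 / (1.486×137.2×2.503))² = 0.0005758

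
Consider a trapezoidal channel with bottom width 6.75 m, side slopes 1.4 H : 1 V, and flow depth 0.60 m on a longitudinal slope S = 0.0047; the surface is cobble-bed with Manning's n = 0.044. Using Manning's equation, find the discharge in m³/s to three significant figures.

4.57 m³/s

A = (b + z·y)·y = (6.75 + 1.4×0.60)×0.60 = 4.554 m²
P = b + 2y√(1+z²) = 6.75 + 2×0.60×√(1+1.4²) = 8.815 m
R = A/P = 4.554/8.815 = 0.5166 m
Q = (1/n)·A·R^(2/3)·S^(1/2) = (1/0.044) × 4.554 × 0.5166^(2/3) × 0.0047^(1/2) = 4.569 m³/s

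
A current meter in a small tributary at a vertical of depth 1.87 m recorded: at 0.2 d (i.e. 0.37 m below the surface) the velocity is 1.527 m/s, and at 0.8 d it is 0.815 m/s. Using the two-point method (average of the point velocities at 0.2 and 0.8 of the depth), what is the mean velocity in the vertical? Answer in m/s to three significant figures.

1.17 m/s

v̄ = (1.527 + 0.815) / 2 = 1.171 m/s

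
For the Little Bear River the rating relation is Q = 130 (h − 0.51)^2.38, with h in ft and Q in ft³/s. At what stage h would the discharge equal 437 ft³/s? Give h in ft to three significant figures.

2.17 ft

h − h₀ = (Q/C)^(1/b) = (437/130)^(1/2.38) = 1.664 ft
h = 0.51 + 1.664 = 2.174 ft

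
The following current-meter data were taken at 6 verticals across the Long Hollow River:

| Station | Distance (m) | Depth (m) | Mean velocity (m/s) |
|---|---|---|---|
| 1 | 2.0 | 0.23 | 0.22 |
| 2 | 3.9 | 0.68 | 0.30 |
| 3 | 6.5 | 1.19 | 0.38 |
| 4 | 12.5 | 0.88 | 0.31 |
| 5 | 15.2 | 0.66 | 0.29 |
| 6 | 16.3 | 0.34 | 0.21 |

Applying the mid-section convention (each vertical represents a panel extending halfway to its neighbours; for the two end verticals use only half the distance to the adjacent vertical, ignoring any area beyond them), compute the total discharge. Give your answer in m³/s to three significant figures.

w_1 = (3.9 − 2.0)/2 = 0.95 m; q_1 = 0.22 × 0.23 × 0.95 = 0.04807 m³/s
w_2 = (6.5 − 2.0)/2 = 2.25 m; q_2 = 0.30 × 0.68 × 2.25 = 0.4590 m³/s
w_3 = (12.5 − 3.9)/2 = 4.3 m; q_3 = 0.38 × 1.19 × 4.3 = 1.944 m³/s
w_4 = (15.2 − 6.5)/2 = 4.35 m; q_4 = 0.31 × 0.88 × 4.35 = 1.187 m³/s
w_5 = (16.3 − 12.5)/2 = 1.9 m; q_5 = 0.29 × 0.66 × 1.9 = 0.3637 m³/s
w_6 = (16.3 − 15.2)/2 = 0.55 m; q_6 = 0.21 × 0.34 × 0.55 = 0.03927 m³/s
Q = Σ qᵢ = 4.041 m³/s

4.04 m³/s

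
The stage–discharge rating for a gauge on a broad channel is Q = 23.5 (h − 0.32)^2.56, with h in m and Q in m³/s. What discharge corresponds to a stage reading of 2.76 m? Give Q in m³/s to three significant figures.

Q = 23.5 × (2.76 − 0.32)^2.56 = 23.5 × 2.44^2.56 = 230.6 m³/s

231 m³/s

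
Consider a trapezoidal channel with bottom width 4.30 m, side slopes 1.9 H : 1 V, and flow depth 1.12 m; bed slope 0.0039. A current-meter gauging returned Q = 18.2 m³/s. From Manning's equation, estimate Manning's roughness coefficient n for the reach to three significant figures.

0.0211

A = (b + z·y)·y = (4.30 + 1.9×1.12)×1.12 = 7.199 m²
P = b + 2y√(1+z²) = 4.30 + 2×1.12×√(1+1.9²) = 9.109 m
R = A/P = 7.199/9.109 = 0.7903 m
n = (1/Q)·A·R^(2/3)·S^(1/2) = (1/18.2) × 7.199 × 0.8548 × 0.06245 = 0.02112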